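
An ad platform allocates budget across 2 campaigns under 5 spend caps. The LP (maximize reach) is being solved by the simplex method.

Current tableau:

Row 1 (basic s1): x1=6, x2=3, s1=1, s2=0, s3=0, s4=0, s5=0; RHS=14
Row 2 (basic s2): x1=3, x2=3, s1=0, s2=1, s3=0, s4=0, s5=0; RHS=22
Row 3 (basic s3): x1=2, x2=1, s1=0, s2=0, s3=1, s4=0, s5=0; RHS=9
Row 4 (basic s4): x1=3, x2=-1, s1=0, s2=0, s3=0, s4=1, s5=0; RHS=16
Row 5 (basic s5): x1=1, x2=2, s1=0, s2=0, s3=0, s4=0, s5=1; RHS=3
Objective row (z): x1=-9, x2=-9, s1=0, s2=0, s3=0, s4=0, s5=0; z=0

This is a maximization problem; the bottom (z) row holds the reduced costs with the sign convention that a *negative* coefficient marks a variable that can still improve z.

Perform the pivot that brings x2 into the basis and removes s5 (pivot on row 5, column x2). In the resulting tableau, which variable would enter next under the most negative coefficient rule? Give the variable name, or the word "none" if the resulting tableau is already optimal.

x1

Pivot element 2. New z-row = old z-row − (-9)·(row 5/2).
Updated z-row coefficients: x1: -9/2, x2: 0, s1: 0, s2: 0, s3: 0, s4: 0, s5: 9/2.
The most negative is -9/2 in column x1, so x1 would enter next.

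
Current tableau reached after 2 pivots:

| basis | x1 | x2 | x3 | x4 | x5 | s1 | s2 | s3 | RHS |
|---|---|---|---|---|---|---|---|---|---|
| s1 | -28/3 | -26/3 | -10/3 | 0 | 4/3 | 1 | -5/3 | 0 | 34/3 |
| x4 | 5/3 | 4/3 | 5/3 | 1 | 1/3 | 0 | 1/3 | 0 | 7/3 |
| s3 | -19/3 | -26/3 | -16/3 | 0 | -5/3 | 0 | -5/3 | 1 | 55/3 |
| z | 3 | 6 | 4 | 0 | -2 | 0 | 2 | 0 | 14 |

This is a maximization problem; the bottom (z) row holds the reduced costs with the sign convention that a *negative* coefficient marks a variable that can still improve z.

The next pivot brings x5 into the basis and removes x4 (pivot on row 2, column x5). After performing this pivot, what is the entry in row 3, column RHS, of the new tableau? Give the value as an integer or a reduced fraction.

30

Pivot element is row 2, column x5: 1/3.
Normalize row 2: new (row 2, RHS) = (7/3)/(1/3) = 7.
row 3 ← row 3 − (-5/3)·(new row 2): 55/3 − (-5/3)·7 = 30.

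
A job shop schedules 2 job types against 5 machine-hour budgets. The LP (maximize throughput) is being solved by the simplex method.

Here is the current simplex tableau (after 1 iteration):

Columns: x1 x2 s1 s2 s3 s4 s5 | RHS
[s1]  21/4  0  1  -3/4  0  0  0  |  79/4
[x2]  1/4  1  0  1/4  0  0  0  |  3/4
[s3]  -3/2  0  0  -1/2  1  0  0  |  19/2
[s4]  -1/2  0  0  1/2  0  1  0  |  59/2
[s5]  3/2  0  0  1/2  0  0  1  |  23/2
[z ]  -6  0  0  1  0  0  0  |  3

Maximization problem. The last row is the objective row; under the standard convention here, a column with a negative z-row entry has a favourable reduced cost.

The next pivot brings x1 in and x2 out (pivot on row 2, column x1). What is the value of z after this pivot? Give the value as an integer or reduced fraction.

21

Minimum ratio for x1: (3/4)/(1/4) = 3.
z changes by −(z-row coeff of x1)·ratio = −(-6)·3 = 18.
New z = 3 + 18 = 21.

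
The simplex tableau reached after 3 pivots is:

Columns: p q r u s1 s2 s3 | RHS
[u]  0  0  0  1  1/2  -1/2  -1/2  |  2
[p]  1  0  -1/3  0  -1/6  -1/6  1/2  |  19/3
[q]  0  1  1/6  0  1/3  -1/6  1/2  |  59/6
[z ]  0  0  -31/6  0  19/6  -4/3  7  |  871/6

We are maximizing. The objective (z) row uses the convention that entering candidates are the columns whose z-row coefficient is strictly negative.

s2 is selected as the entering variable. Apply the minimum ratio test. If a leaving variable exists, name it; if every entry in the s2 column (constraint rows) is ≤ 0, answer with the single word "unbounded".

unbounded

s2-column entries: row 1: -1/2, row 2: -1/6, row 3: -1/6. All ≤ 0, so s2 can increase without bound; the LP is unbounded in this direction.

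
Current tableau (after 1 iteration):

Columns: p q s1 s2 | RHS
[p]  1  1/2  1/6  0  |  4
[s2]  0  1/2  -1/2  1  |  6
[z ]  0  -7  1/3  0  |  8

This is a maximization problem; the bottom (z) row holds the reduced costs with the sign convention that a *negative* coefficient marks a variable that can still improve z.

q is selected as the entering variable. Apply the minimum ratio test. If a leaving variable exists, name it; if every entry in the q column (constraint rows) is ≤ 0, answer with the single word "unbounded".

p

Ratios: row 1 (p): 4/(1/2) = 8; row 2 (s2): 6/(1/2) = 12.
Minimum ratio is in the p row, so p leaves.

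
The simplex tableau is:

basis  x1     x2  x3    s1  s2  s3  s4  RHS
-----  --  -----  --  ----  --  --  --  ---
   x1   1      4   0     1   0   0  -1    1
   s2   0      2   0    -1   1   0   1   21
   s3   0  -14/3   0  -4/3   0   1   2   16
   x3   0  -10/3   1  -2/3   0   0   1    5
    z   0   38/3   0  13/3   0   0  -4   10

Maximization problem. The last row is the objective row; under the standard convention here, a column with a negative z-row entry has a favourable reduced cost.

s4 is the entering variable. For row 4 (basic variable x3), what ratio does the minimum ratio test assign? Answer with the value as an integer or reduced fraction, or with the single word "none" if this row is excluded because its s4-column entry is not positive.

5

Ratio = RHS / (s4 entry) = 5 / 1 = 5.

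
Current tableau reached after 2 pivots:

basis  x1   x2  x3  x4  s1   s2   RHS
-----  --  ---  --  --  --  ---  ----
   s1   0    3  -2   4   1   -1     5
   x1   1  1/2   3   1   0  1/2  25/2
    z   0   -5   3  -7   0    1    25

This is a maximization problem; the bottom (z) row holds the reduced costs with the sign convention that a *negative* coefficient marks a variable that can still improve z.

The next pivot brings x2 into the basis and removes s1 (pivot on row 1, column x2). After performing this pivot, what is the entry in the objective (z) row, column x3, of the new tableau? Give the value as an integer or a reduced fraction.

-1/3

Pivot element is row 1, column x2: 3.
Normalize row 1: new (row 1, x3) = (-2)/3 = -2/3.
z-row ← z-row − (-5)·(new row 1): 3 − (-5)·(-2/3) = -1/3.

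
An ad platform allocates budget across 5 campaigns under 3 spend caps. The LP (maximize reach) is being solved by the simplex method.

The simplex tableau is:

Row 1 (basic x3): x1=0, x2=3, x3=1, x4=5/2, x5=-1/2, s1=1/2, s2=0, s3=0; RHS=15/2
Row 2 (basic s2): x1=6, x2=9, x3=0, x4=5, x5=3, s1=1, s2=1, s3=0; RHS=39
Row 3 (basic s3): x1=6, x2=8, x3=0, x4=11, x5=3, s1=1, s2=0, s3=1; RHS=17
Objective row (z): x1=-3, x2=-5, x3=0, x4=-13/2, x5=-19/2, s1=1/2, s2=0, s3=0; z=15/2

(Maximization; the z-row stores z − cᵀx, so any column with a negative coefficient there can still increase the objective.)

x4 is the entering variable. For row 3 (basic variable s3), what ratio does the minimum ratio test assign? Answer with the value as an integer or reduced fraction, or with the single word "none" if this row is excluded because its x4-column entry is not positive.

17/11

Ratio = RHS / (x4 entry) = 17 / 11 = 17/11.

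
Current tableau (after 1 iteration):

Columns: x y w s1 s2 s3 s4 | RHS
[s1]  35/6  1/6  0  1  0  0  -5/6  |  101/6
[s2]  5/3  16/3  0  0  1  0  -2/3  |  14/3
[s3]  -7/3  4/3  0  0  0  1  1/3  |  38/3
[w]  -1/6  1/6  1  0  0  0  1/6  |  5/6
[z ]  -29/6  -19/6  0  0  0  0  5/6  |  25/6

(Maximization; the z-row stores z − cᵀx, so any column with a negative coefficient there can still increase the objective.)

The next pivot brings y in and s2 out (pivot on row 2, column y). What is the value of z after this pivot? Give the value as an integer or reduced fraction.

111/16

Minimum ratio for y: (14/3)/(16/3) = 7/8.
z changes by −(z-row coeff of y)·ratio = −(-19/6)·(7/8) = 133/48.
New z = 25/6 + (133/48) = 111/16.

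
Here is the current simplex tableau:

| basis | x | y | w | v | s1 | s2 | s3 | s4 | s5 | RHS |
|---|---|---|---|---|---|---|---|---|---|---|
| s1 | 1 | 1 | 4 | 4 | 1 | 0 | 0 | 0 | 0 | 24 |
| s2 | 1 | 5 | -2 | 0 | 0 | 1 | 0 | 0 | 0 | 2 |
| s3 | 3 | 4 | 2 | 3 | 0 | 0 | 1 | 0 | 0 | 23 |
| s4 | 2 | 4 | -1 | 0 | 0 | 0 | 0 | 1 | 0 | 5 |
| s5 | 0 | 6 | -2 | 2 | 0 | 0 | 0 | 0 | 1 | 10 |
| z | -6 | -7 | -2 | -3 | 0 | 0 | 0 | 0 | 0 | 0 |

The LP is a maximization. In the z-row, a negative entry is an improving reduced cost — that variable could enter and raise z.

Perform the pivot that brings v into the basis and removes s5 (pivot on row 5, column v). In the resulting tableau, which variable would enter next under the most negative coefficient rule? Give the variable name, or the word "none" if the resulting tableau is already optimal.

Pivot element 2. New z-row = old z-row − (-3)·(row 5/2).
Updated z-row coefficients: x: -6, y: 2, w: -5, v: 0, s1: 0, s2: 0, s3: 0, s4: 0, s5: 3/2.
The most negative is -6 in column x, so x would enter next.

x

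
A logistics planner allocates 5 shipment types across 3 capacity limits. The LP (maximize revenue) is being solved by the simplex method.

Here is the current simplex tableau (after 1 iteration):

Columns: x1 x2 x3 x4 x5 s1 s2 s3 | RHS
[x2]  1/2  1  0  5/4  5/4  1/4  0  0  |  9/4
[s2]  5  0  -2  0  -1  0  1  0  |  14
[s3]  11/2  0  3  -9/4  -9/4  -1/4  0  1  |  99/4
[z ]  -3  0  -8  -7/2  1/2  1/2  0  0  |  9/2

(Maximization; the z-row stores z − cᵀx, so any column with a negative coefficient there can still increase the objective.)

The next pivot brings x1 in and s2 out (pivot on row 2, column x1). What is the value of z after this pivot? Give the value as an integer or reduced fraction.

Minimum ratio for x1: 14/5 = 14/5.
z changes by −(z-row coeff of x1)·ratio = −(-3)·(14/5) = 42/5.
New z = 9/2 + (42/5) = 129/10.

129/10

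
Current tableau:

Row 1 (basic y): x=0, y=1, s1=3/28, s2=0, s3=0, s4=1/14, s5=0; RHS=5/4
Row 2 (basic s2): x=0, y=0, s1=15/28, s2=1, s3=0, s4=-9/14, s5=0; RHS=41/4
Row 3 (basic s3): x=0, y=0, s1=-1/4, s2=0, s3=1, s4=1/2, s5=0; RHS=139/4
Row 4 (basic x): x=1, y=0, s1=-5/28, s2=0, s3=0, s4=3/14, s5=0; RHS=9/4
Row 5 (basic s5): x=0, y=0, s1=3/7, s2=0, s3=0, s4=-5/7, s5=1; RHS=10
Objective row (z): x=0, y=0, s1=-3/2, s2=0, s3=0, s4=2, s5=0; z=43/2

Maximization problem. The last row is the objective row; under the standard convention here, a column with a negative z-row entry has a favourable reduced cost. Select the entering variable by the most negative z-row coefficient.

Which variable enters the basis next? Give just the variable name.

Objective-row coefficients: x: 0, y: 0, s1: -3/2, s2: 0, s3: 0, s4: 2, s5: 0.
The most negative is -3/2 in column s1, so s1 enters.

s1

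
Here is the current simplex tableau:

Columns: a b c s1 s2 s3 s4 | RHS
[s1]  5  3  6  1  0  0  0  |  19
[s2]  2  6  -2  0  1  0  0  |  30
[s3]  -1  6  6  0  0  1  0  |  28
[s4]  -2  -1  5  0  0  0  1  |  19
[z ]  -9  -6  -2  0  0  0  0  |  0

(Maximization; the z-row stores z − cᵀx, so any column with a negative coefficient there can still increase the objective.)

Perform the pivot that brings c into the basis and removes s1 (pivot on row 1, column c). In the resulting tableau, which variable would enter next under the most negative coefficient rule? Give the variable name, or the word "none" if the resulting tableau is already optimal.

a

Pivot element 6. New z-row = old z-row − (-2)·(row 1/6).
Updated z-row coefficients: a: -22/3, b: -5, c: 0, s1: 1/3, s2: 0, s3: 0, s4: 0.
The most negative is -22/3 in column a, so a would enter next.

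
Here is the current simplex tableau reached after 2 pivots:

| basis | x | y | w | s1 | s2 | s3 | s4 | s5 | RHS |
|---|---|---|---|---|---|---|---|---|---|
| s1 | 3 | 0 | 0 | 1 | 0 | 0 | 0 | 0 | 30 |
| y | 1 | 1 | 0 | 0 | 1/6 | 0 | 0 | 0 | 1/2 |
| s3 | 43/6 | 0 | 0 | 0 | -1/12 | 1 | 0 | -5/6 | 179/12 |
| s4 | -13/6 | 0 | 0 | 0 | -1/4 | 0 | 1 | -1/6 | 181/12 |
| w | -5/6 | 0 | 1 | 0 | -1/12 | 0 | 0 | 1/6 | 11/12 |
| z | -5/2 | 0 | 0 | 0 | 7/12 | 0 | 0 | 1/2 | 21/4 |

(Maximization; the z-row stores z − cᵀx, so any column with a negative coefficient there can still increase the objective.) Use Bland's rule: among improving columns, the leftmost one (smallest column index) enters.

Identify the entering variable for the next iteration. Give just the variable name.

Objective-row coefficients: x: -5/2, y: 0, w: 0, s1: 0, s2: 7/12, s3: 0, s4: 0, s5: 1/2.
Improving columns: x. Bland's rule picks the smallest column index → x.

x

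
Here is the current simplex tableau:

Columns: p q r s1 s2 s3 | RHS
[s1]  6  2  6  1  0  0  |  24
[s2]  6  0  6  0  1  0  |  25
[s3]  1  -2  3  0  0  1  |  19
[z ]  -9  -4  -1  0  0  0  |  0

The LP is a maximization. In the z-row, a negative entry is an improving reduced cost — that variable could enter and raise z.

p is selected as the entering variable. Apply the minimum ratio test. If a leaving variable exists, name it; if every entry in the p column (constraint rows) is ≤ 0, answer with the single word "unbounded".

Ratios: row 1 (s1): 24/6 = 4; row 2 (s2): 25/6 = 25/6; row 3 (s3): 19/1 = 19.
Minimum ratio is in the s1 row, so s1 leaves.

s1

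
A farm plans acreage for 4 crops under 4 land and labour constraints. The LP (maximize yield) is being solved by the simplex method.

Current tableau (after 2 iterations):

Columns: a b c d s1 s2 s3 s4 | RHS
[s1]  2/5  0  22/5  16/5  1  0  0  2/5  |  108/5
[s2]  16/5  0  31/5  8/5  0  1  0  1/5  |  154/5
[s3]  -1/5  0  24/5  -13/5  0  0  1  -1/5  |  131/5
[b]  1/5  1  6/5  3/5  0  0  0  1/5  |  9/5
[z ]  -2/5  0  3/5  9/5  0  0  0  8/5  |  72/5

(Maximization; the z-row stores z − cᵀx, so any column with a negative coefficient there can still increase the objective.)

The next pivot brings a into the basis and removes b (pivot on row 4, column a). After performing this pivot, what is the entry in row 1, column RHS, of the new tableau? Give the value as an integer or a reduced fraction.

Pivot element is row 4, column a: 1/5.
Normalize row 4: new (row 4, RHS) = (9/5)/(1/5) = 9.
row 1 ← row 1 − (2/5)·(new row 4): 108/5 − (2/5)·9 = 18.

18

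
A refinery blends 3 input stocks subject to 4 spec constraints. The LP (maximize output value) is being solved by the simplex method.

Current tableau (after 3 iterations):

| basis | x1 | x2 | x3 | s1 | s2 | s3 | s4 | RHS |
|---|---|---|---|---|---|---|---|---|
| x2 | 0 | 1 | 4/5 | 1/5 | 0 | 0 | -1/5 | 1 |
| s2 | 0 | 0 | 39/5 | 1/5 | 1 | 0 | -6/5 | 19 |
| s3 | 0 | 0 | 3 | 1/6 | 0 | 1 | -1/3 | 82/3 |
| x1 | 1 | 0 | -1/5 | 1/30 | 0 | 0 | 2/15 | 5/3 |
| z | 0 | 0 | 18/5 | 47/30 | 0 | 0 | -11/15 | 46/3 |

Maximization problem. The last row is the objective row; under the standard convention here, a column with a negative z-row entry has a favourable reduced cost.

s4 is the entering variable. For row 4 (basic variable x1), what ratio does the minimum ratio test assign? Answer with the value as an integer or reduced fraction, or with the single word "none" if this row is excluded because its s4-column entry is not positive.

Ratio = RHS / (s4 entry) = (5/3) / (2/15) = 25/2.

25/2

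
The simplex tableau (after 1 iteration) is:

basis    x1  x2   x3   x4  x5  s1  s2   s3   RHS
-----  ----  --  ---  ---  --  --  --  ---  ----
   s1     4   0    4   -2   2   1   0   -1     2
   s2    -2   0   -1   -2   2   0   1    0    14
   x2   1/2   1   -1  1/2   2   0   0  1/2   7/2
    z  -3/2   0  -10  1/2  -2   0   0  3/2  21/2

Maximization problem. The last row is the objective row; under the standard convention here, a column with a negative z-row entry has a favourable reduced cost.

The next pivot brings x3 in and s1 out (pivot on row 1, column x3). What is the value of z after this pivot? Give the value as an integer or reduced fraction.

Minimum ratio for x3: 2/4 = 1/2.
z changes by −(z-row coeff of x3)·ratio = −(-10)·(1/2) = 5.
New z = 21/2 + 5 = 31/2.

31/2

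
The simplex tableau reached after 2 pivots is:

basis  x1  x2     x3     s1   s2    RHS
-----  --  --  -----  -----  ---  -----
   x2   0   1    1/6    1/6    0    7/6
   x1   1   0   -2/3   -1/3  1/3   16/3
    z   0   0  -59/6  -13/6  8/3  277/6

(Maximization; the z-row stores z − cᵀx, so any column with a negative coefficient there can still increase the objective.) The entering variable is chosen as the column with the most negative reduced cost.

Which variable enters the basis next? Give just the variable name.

Objective-row coefficients: x1: 0, x2: 0, x3: -59/6, s1: -13/6, s2: 8/3.
The most negative is -59/6 in column x3, so x3 enters.

x3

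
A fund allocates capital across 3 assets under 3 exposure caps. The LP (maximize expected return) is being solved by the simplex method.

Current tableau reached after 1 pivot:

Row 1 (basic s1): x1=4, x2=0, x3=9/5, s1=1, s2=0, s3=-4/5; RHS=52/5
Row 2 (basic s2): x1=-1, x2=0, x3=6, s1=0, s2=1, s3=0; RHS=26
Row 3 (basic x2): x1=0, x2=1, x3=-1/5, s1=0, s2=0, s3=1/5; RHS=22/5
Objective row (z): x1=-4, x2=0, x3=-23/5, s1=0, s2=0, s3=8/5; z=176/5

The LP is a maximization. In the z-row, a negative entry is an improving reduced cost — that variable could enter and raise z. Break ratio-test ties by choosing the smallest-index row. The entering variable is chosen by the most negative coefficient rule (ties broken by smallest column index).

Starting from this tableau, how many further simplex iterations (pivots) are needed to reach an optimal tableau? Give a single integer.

pivot: x3 in, s2 out → z = 827/15
pivot: x1 in, s1 out → z = 7484/129
No improving column remains; optimal.

2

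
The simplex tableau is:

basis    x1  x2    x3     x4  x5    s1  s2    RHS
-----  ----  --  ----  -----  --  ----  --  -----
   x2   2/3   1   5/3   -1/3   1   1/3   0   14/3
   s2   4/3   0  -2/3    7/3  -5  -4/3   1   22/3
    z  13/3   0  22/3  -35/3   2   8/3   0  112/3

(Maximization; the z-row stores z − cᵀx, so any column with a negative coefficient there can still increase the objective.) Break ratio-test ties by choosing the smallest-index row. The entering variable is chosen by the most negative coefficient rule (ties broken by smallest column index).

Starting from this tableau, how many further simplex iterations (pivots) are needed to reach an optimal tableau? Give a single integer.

2

pivot: x4 in, s2 out → z = 74
pivot: x5 in, x2 out → z = 534
No improving column remains; optimal.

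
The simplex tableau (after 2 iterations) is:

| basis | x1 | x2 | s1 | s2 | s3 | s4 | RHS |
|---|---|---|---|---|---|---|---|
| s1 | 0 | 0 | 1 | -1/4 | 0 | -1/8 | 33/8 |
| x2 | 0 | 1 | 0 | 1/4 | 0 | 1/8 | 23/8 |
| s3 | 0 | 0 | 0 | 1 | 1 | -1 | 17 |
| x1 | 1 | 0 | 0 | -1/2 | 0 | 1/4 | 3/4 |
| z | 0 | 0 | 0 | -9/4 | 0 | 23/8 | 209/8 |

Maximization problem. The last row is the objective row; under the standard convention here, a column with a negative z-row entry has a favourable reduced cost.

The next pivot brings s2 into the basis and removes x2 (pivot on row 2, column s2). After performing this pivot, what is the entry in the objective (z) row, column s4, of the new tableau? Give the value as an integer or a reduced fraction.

4

Pivot element is row 2, column s2: 1/4.
Normalize row 2: new (row 2, s4) = (1/8)/(1/4) = 1/2.
z-row ← z-row − (-9/4)·(new row 2): 23/8 − (-9/4)·(1/2) = 4.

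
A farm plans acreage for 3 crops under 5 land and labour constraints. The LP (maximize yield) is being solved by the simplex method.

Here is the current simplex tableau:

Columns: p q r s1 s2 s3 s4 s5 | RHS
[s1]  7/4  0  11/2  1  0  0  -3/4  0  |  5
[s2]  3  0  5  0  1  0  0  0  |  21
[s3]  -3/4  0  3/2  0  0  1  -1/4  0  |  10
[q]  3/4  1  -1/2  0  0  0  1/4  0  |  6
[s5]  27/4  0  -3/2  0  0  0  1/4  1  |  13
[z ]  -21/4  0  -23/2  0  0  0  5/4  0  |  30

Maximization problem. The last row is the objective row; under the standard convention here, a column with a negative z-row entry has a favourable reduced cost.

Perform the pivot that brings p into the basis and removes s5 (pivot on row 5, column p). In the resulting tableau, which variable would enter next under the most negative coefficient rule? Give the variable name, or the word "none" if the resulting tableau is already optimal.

r

Pivot element 27/4. New z-row = old z-row − (-21/4)·(row 5/(27/4)).
Updated z-row coefficients: p: 0, q: 0, r: -38/3, s1: 0, s2: 0, s3: 0, s4: 13/9, s5: 7/9.
The most negative is -38/3 in column r, so r would enter next.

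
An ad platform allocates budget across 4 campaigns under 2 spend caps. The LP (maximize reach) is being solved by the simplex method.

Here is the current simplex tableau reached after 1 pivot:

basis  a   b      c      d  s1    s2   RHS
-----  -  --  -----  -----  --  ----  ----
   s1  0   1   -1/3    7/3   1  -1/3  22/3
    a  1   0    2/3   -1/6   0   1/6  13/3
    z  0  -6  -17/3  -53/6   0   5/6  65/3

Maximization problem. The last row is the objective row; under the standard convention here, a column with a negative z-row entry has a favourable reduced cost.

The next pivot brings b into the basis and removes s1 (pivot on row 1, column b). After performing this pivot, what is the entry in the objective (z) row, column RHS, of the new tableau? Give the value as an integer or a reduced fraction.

Pivot element is row 1, column b: 1.
Normalize row 1: new (row 1, RHS) = (22/3)/1 = 22/3.
z-row ← z-row − (-6)·(new row 1): 65/3 − (-6)·(22/3) = 197/3.

197/3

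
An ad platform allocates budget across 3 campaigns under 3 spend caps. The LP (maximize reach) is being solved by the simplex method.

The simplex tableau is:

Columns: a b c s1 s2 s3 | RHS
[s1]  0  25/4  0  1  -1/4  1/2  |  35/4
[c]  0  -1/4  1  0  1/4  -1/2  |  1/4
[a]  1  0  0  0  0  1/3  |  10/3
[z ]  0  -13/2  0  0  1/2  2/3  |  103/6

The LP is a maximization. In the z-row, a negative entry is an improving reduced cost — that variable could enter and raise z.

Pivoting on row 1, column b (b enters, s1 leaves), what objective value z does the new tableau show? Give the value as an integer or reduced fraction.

394/15

Minimum ratio for b: (35/4)/(25/4) = 7/5.
z changes by −(z-row coeff of b)·ratio = −(-13/2)·(7/5) = 91/10.
New z = 103/6 + (91/10) = 394/15.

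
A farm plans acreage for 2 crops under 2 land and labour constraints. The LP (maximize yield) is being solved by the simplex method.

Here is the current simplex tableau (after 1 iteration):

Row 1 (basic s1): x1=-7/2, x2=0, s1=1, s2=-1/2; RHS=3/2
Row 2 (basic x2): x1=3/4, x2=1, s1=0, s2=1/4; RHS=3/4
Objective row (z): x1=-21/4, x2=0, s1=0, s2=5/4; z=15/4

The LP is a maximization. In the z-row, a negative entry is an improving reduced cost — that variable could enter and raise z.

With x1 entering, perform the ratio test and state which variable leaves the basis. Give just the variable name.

Ratios: row 1 (s1): entry -7/2 ≤ 0, skip; row 2 (x2): (3/4)/(3/4) = 1.
Minimum ratio 1 is in the x2 row, so x2 leaves.

x2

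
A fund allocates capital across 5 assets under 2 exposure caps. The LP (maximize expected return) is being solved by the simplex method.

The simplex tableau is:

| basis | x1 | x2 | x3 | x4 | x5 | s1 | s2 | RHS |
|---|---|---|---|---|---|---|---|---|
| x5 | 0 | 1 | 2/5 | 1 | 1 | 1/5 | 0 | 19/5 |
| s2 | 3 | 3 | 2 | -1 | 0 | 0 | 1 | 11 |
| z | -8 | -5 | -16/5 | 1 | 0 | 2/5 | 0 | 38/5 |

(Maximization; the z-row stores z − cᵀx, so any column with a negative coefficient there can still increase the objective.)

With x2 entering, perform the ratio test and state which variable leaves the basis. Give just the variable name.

s2

Ratios: row 1 (x5): (19/5)/1 = 19/5; row 2 (s2): 11/3 = 11/3.
Minimum ratio 11/3 is in the s2 row, so s2 leaves.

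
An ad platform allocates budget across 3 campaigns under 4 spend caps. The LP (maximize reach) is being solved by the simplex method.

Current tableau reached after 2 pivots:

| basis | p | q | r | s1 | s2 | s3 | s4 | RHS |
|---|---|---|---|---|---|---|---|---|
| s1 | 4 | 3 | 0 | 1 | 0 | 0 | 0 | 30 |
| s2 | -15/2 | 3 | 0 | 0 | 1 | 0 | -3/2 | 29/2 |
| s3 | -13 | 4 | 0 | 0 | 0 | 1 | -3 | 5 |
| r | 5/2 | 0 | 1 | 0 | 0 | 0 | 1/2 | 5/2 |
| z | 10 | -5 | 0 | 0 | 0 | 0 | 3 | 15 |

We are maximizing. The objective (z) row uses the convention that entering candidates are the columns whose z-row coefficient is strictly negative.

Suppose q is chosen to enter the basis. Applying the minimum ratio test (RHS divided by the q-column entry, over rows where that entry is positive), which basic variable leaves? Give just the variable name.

s3

Ratios: row 1 (s1): 30/3 = 10; row 2 (s2): (29/2)/3 = 29/6; row 3 (s3): 5/4 = 5/4; row 4 (r): entry 0 ≤ 0, skip.
Minimum ratio 5/4 is in the s3 row, so s3 leaves.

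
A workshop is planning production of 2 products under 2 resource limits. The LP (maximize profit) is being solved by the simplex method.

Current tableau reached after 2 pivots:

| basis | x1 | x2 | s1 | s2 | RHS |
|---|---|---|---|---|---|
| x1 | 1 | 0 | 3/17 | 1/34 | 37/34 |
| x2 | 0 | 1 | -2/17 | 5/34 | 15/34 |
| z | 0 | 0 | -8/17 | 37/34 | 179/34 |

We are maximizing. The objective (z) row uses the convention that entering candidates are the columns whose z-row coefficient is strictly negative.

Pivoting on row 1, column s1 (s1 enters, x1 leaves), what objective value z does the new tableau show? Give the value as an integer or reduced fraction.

49/6

Minimum ratio for s1: (37/34)/(3/17) = 37/6.
z changes by −(z-row coeff of s1)·ratio = −(-8/17)·(37/6) = 148/51.
New z = 179/34 + (148/51) = 49/6.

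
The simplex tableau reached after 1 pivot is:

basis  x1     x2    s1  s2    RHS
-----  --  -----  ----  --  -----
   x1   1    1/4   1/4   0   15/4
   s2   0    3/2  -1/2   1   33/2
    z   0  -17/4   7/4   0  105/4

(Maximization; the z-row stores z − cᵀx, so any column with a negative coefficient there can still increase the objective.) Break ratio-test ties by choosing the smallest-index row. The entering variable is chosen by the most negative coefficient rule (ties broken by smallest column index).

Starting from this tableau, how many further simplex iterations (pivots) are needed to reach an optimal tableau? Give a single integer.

1

pivot: x2 in, s2 out → z = 73
No improving column remains; optimal.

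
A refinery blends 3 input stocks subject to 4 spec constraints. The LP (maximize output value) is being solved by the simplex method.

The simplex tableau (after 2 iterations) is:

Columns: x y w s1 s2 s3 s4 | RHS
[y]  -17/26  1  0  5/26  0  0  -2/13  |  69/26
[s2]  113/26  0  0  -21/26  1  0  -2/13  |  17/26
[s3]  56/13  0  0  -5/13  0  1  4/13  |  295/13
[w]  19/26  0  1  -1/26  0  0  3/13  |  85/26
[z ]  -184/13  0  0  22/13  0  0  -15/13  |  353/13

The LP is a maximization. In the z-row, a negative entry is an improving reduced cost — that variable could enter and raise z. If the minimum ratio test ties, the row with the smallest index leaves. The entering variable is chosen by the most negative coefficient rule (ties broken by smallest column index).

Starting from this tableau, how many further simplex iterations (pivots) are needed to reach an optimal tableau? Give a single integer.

3

pivot: x in, s2 out → z = 3309/113
pivot: s4 in, w out → z = 1440/29
pivot: s1 in, s4 out → z = 657/11
No improving column remains; optimal.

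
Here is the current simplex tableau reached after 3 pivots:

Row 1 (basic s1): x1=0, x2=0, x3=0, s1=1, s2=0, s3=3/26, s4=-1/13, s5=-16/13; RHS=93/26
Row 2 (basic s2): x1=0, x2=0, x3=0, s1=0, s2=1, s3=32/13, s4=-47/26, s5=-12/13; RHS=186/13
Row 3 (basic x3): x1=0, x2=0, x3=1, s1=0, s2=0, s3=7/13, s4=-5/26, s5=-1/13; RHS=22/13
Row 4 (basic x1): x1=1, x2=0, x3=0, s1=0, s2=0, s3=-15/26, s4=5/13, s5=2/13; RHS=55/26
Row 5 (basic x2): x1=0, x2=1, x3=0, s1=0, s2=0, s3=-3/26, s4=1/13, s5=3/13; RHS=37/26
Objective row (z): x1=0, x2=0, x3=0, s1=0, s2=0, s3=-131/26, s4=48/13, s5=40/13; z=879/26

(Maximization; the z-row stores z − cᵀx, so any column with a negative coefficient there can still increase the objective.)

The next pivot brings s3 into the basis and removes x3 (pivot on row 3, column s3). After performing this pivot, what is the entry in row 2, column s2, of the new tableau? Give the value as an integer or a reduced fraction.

1

Pivot element is row 3, column s3: 7/13.
Normalize row 3: new (row 3, s2) = 0/(7/13) = 0.
row 2 ← row 2 − (32/13)·(new row 3): 1 − (32/13)·0 = 1.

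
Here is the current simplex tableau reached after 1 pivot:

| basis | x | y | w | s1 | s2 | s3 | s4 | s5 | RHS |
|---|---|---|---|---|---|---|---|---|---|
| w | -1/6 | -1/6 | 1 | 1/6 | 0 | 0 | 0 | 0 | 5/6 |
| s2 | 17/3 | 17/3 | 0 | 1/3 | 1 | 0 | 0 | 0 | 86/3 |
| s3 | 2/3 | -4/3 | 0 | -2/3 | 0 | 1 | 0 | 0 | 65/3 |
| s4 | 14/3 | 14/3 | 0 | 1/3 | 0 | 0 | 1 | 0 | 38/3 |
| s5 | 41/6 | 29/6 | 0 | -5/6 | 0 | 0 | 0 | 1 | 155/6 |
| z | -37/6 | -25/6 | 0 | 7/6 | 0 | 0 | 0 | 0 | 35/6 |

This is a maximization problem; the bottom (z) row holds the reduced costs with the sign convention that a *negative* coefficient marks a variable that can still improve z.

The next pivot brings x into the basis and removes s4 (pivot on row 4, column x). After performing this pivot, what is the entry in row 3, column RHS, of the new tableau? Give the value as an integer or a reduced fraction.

139/7

Pivot element is row 4, column x: 14/3.
Normalize row 4: new (row 4, RHS) = (38/3)/(14/3) = 19/7.
row 3 ← row 3 − (2/3)·(new row 4): 65/3 − (2/3)·(19/7) = 139/7.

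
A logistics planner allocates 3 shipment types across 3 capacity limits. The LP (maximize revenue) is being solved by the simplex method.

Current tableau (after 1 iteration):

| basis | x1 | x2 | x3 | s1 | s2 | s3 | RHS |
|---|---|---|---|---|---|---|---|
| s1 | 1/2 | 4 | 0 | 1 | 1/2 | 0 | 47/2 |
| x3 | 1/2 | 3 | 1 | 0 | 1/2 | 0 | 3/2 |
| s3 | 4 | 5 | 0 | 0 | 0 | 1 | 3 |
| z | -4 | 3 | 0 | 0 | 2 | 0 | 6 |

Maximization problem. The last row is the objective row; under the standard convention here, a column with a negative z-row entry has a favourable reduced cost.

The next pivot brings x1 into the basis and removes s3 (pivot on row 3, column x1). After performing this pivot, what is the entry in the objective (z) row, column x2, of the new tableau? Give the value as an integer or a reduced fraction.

Pivot element is row 3, column x1: 4.
Normalize row 3: new (row 3, x2) = 5/4 = 5/4.
z-row ← z-row − (-4)·(new row 3): 3 − (-4)·(5/4) = 8.

8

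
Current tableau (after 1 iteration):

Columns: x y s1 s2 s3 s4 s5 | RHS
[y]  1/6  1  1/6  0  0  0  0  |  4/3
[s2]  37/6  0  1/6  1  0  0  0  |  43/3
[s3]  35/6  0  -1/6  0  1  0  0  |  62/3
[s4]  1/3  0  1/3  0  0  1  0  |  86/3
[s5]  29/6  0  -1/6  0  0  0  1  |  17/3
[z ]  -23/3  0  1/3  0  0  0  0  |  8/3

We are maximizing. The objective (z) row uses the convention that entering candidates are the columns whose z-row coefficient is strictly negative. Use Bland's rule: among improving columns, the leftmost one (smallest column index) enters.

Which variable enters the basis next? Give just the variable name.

x

Objective-row coefficients: x: -23/3, y: 0, s1: 1/3, s2: 0, s3: 0, s4: 0, s5: 0.
Improving columns: x. Bland's rule picks the smallest column index → x.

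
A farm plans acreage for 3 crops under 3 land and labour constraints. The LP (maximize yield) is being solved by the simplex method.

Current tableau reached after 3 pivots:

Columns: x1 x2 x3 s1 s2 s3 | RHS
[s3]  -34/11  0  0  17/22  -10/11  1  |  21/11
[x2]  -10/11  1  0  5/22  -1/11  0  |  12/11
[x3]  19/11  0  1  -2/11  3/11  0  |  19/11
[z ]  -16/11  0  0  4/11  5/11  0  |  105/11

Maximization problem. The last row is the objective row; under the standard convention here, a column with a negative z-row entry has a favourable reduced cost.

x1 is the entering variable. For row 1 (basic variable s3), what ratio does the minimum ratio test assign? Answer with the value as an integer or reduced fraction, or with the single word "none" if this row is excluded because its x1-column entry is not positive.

none

The x1 entry in row 1 is -34/11 ≤ 0, so this row gives no ratio.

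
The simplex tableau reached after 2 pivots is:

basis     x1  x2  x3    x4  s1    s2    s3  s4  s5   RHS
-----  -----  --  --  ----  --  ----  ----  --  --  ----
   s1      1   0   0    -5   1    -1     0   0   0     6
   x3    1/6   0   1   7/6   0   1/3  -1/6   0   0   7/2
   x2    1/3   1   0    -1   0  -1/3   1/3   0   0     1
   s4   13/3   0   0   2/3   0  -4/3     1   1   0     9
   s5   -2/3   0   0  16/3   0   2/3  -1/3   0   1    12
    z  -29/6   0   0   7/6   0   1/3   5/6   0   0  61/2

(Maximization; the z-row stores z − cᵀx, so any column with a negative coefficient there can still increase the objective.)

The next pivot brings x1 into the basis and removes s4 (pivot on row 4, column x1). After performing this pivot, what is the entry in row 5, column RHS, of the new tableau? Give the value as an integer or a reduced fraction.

Pivot element is row 4, column x1: 13/3.
Normalize row 4: new (row 4, RHS) = 9/(13/3) = 27/13.
row 5 ← row 5 − (-2/3)·(new row 4): 12 − (-2/3)·(27/13) = 174/13.

174/13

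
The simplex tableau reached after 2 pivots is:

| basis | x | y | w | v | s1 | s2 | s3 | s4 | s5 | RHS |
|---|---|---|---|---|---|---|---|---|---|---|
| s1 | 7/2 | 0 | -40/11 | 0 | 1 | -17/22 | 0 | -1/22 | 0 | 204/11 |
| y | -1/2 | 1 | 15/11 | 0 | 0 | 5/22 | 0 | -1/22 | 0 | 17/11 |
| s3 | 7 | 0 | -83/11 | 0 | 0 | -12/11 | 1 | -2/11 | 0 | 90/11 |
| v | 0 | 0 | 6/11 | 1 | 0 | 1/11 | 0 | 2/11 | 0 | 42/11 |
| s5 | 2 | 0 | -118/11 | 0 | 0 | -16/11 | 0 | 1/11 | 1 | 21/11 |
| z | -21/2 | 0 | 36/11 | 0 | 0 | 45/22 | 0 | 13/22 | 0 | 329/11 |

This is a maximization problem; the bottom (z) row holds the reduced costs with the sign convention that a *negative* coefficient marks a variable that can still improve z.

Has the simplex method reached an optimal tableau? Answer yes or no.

no

Column x has objective-row coefficient -21/2, which is negative; an improving pivot exists, so not yet optimal.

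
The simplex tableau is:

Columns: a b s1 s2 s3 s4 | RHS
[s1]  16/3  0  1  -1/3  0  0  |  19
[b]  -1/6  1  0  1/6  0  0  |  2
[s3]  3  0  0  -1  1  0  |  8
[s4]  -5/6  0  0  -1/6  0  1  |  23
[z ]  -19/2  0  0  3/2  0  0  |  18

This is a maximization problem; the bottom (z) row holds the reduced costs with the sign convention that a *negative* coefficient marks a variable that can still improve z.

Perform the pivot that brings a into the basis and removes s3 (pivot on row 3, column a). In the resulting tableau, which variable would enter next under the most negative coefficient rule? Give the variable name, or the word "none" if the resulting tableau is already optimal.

Pivot element 3. New z-row = old z-row − (-19/2)·(row 3/3).
Updated z-row coefficients: a: 0, b: 0, s1: 0, s2: -5/3, s3: 19/6, s4: 0.
The most negative is -5/3 in column s2, so s2 would enter next.

s2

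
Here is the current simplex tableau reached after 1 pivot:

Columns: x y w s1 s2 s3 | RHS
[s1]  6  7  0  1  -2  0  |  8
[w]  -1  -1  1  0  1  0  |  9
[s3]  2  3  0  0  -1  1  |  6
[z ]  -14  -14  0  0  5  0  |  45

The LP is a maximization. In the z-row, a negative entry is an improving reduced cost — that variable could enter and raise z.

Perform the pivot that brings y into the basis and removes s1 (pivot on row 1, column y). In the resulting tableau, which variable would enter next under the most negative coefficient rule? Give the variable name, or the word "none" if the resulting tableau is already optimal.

x

Pivot element 7. New z-row = old z-row − (-14)·(row 1/7).
Updated z-row coefficients: x: -2, y: 0, w: 0, s1: 2, s2: 1, s3: 0.
The most negative is -2 in column x, so x would enter next.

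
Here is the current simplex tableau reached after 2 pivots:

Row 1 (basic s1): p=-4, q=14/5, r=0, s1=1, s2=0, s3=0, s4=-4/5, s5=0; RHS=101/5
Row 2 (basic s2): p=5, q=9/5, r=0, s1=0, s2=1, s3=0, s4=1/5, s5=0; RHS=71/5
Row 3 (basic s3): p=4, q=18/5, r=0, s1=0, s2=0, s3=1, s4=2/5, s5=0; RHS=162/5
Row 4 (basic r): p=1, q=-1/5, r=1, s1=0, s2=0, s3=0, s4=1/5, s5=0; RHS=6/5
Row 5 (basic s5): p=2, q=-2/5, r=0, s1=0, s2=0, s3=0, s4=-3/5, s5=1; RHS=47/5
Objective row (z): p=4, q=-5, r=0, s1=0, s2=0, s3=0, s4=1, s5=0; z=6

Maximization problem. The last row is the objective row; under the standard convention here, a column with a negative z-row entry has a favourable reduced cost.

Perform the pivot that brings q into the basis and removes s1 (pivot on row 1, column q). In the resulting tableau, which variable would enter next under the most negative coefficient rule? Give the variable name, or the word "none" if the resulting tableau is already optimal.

Pivot element 14/5. New z-row = old z-row − (-5)·(row 1/(14/5)).
Updated z-row coefficients: p: -22/7, q: 0, r: 0, s1: 25/14, s2: 0, s3: 0, s4: -3/7, s5: 0.
The most negative is -22/7 in column p, so p would enter next.

p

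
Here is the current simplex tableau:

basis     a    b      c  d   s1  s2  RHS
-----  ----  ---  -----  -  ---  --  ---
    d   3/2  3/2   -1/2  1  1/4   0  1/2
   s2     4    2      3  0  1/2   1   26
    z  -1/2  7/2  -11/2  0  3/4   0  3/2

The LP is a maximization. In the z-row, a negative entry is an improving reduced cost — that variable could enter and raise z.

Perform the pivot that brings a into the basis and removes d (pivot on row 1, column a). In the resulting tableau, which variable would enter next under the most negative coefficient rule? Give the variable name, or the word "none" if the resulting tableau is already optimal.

Pivot element 3/2. New z-row = old z-row − (-1/2)·(row 1/(3/2)).
Updated z-row coefficients: a: 0, b: 4, c: -17/3, d: 1/3, s1: 5/6, s2: 0.
The most negative is -17/3 in column c, so c would enter next.

c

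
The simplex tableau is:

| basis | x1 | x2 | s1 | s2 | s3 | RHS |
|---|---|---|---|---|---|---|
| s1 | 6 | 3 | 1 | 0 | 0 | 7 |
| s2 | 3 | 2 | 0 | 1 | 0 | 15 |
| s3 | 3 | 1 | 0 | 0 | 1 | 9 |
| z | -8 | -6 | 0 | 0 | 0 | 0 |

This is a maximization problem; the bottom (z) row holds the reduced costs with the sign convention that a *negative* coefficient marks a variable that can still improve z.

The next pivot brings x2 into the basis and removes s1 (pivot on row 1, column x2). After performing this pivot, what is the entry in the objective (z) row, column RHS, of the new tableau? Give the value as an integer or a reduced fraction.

14

Pivot element is row 1, column x2: 3.
Normalize row 1: new (row 1, RHS) = 7/3 = 7/3.
z-row ← z-row − (-6)·(new row 1): 0 − (-6)·(7/3) = 14.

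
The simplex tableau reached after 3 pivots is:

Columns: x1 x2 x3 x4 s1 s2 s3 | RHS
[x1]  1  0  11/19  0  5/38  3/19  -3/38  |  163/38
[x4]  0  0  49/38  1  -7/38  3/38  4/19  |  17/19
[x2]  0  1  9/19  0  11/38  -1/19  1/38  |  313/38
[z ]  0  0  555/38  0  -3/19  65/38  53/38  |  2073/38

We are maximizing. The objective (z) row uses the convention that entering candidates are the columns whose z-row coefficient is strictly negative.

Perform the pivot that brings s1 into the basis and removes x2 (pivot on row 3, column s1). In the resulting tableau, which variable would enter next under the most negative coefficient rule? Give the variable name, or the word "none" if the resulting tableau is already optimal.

Pivot element 11/38. New z-row = old z-row − (-3/19)·(row 3/(11/38)).
Updated z-row coefficients: x1: 0, x2: 6/11, x3: 327/22, x4: 0, s1: 0, s2: 37/22, s3: 31/22.
No coefficient is strictly negative; the tableau after this pivot is optimal.

none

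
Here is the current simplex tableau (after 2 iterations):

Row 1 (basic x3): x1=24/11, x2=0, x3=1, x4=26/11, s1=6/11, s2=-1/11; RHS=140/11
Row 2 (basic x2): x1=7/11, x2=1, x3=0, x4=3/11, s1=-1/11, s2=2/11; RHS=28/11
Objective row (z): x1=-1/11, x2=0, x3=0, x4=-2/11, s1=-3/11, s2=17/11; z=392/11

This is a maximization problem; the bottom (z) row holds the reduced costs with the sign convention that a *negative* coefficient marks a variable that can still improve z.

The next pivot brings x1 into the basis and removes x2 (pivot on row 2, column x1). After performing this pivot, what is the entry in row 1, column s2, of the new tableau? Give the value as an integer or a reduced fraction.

-5/7

Pivot element is row 2, column x1: 7/11.
Normalize row 2: new (row 2, s2) = (2/11)/(7/11) = 2/7.
row 1 ← row 1 − (24/11)·(new row 2): -1/11 − (24/11)·(2/7) = -5/7.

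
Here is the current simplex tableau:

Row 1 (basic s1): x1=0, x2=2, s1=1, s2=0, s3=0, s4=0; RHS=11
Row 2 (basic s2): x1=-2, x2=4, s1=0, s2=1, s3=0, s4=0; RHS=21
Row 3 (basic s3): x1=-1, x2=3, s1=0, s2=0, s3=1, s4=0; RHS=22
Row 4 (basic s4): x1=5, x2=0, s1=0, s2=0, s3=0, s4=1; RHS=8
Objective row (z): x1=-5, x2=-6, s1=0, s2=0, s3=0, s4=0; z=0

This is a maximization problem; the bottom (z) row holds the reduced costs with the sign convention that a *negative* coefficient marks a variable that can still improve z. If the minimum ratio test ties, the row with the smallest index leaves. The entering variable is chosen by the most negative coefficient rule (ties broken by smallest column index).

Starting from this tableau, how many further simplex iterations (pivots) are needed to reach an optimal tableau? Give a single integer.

pivot: x2 in, s2 out → z = 63/2
pivot: x1 in, s1 out → z = 71/2
pivot: s2 in, s4 out → z = 41
No improving column remains; optimal.

3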